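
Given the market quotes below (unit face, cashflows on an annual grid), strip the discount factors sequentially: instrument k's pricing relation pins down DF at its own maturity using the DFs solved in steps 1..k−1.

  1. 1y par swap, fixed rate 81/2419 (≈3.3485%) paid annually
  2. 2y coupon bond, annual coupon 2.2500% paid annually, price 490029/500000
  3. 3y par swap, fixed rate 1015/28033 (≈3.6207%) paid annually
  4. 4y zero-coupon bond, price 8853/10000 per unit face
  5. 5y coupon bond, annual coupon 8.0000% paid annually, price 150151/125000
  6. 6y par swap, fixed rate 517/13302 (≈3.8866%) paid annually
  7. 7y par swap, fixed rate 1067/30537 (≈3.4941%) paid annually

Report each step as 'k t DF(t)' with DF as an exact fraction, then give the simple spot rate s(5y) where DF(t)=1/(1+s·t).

1 1 2419/2500
2 2 2343/2500
3 3 1797/2000
4 4 8853/10000
5 5 839/1000
6 6 1983/2500
7 7 3933/5000
s(5y) = (1/(839/1000) − 1)/(5) = 161/4195 ≈ 3.8379%

step 1 [1y] swap r/1=81/2419: DF=(1 − 81/2419·(0))/(1+81/2419) = 2419/2500 ≈ 0.967600
step 2 [2y] bond c/1=9/400: DF=(490029/500000 − 9/400·(0.967600))/(1+9/400) = 2343/2500 ≈ 0.937200
step 3 [3y] swap r/1=1015/28033: DF=(1 − 1015/28033·(0.967600+0.937200))/(1+1015/28033) = 1797/2000 ≈ 0.898500
step 4 [4y] zero: DF = P = 8853/10000 ≈ 0.885300
step 5 [5y] bond c/1=2/25: DF=(150151/125000 − 2/25·(0.967600+0.937200+0.898500+0.885300))/(1+2/25) = 839/1000 ≈ 0.839000
step 6 [6y] swap r/1=517/13302: DF=(1 − 517/13302·(0.967600+0.937200+0.898500+0.885300+0.839000))/(1+517/13302) = 1983/2500 ≈ 0.793200
step 7 [7y] swap r/1=1067/30537: DF=(1 − 1067/30537·(0.967600+0.937200+0.898500+0.885300+0.839000+0.793200))/(1+1067/30537) = 3933/5000 ≈ 0.786600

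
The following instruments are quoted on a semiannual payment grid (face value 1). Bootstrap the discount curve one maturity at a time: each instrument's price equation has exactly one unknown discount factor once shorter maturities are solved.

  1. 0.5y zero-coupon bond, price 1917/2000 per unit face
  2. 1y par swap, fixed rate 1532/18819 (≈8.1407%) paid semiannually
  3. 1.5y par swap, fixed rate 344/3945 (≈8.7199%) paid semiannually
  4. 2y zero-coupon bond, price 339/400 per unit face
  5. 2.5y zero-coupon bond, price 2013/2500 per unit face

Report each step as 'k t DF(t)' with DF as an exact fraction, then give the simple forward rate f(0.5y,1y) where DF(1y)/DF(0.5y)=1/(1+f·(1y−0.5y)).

step 1 [0.5y] zero: DF = P = 1917/2000 ≈ 0.958500
step 2 [1y] swap r/2=766/18819: DF=(1 − 766/18819·(0.958500))/(1+766/18819) = 4617/5000 ≈ 0.923400
step 3 [1.5y] swap r/2=172/3945: DF=(1 − 172/3945·(0.958500+0.923400))/(1+172/3945) = 2199/2500 ≈ 0.879600
step 4 [2y] zero: DF = P = 339/400 ≈ 0.847500
step 5 [2.5y] zero: DF = P = 2013/2500 ≈ 0.805200

1 1/2 1917/2000
2 1 4617/5000
3 3/2 2199/2500
4 2 339/400
5 5/2 2013/2500
f(0.5y,1y) = ((1917/2000)/(4617/5000) − 1)/(1/2) = 13/171 ≈ 7.6023%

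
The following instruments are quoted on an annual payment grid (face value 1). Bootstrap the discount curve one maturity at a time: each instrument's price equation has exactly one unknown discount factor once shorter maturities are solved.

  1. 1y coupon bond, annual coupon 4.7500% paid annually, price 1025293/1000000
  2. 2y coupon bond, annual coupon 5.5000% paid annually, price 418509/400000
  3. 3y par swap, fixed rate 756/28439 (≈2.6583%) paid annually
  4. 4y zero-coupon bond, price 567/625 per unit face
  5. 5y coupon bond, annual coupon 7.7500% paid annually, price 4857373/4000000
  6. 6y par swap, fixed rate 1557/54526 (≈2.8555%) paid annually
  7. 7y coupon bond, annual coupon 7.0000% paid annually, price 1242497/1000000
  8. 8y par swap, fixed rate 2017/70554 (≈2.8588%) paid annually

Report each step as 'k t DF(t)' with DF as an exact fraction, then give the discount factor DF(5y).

1 1 2447/2500
2 2 9407/10000
3 3 2311/2500
4 4 567/625
5 5 2143/2500
6 6 8443/10000
7 7 1609/2000
8 8 7983/10000
DF(5y) = 2143/2500 ≈ 0.857200

step 1 [1y] bond c/1=19/400: DF=(1025293/1000000 − 19/400·(0))/(1+19/400) = 2447/2500 ≈ 0.978800
step 2 [2y] bond c/1=11/200: DF=(418509/400000 − 11/200·(0.978800))/(1+11/200) = 9407/10000 ≈ 0.940700
step 3 [3y] swap r/1=756/28439: DF=(1 − 756/28439·(0.978800+0.940700))/(1+756/28439) = 2311/2500 ≈ 0.924400
step 4 [4y] zero: DF = P = 567/625 ≈ 0.907200
step 5 [5y] bond c/1=31/400: DF=(4857373/4000000 − 31/400·(0.978800+0.940700+0.924400+0.907200))/(1+31/400) = 2143/2500 ≈ 0.857200
step 6 [6y] swap r/1=1557/54526: DF=(1 − 1557/54526·(0.978800+0.940700+0.924400+0.907200+0.857200))/(1+1557/54526) = 8443/10000 ≈ 0.844300
step 7 [7y] bond c/1=7/100: DF=(1242497/1000000 − 7/100·(0.978800+0.940700+0.924400+0.907200+0.857200+0.844300))/(1+7/100) = 1609/2000 ≈ 0.804500
step 8 [8y] swap r/1=2017/70554: DF=(1 − 2017/70554·(0.978800+0.940700+0.924400+0.907200+0.857200+0.844300+0.804500))/(1+2017/70554) = 7983/10000 ≈ 0.798300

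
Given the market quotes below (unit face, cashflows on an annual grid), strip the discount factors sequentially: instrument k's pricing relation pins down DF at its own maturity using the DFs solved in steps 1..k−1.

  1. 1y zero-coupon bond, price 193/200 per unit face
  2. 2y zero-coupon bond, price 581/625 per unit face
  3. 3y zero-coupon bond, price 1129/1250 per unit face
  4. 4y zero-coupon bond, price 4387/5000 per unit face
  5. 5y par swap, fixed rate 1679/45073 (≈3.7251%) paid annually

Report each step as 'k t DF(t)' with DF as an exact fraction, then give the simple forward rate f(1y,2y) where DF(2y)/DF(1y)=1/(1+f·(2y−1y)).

1 1 193/200
2 2 581/625
3 3 1129/1250
4 4 4387/5000
5 5 8321/10000
f(1y,2y) = ((193/200)/(581/625) − 1)/(1) = 177/4648 ≈ 3.8081%

step 1 [1y] zero: DF = P = 193/200 ≈ 0.965000
step 2 [2y] zero: DF = P = 581/625 ≈ 0.929600
step 3 [3y] zero: DF = P = 1129/1250 ≈ 0.903200
step 4 [4y] zero: DF = P = 4387/5000 ≈ 0.877400
step 5 [5y] swap r/1=1679/45073: DF=(1 − 1679/45073·(0.965000+0.929600+0.903200+0.877400))/(1+1679/45073) = 8321/10000 ≈ 0.832100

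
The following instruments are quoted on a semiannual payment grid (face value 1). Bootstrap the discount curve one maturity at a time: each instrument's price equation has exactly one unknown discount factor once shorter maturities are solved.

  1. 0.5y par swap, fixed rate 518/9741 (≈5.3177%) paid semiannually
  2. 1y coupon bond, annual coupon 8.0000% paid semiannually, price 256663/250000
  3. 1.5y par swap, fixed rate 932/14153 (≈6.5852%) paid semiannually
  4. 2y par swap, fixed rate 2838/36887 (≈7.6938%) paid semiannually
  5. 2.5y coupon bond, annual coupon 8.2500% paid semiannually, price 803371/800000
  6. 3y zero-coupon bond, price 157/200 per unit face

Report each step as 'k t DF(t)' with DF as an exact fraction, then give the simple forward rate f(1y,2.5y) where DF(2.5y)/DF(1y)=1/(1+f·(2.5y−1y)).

1 1/2 9741/10000
2 1 9497/10000
3 3/2 2267/2500
4 2 8581/10000
5 5/2 8183/10000
6 3 157/200
f(1y,2.5y) = ((9497/10000)/(8183/10000) − 1)/(3/2) = 876/8183 ≈ 10.7051%

step 1 [0.5y] swap r/2=259/9741: DF=(1 − 259/9741·(0))/(1+259/9741) = 9741/10000 ≈ 0.974100
step 2 [1y] bond c/2=1/25: DF=(256663/250000 − 1/25·(0.974100))/(1+1/25) = 9497/10000 ≈ 0.949700
step 3 [1.5y] swap r/2=466/14153: DF=(1 − 466/14153·(0.974100+0.949700))/(1+466/14153) = 2267/2500 ≈ 0.906800
step 4 [2y] swap r/2=1419/36887: DF=(1 − 1419/36887·(0.974100+0.949700+0.906800))/(1+1419/36887) = 8581/10000 ≈ 0.858100
step 5 [2.5y] bond c/2=33/800: DF=(803371/800000 − 33/800·(0.974100+0.949700+0.906800+0.858100))/(1+33/800) = 8183/10000 ≈ 0.818300
step 6 [3y] zero: DF = P = 157/200 ≈ 0.785000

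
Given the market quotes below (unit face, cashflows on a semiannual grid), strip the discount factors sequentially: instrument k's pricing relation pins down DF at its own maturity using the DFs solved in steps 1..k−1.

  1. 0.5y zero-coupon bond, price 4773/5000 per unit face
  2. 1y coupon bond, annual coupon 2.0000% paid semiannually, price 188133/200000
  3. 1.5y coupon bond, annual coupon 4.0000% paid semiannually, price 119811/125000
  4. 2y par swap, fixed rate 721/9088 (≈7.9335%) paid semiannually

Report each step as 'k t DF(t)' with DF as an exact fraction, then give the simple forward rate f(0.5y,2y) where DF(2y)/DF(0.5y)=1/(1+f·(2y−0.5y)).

step 1 [0.5y] zero: DF = P = 4773/5000 ≈ 0.954600
step 2 [1y] bond c/2=1/100: DF=(188133/200000 − 1/100·(0.954600))/(1+1/100) = 9219/10000 ≈ 0.921900
step 3 [1.5y] bond c/2=1/50: DF=(119811/125000 − 1/50·(0.954600+0.921900))/(1+1/50) = 9029/10000 ≈ 0.902900
step 4 [2y] swap r/2=721/18176: DF=(1 − 721/18176·(0.954600+0.921900+0.902900))/(1+721/18176) = 4279/5000 ≈ 0.855800

1 1/2 4773/5000
2 1 9219/10000
3 3/2 9029/10000
4 2 4279/5000
f(0.5y,2y) = ((4773/5000)/(4279/5000) − 1)/(3/2) = 988/12837 ≈ 7.6965%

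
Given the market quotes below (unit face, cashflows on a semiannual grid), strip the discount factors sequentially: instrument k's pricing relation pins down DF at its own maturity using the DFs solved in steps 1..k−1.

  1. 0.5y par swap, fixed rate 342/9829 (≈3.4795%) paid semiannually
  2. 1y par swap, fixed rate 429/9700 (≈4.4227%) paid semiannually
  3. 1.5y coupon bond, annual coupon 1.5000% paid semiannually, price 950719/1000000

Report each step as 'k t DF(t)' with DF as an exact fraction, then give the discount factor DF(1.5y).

step 1 [0.5y] swap r/2=171/9829: DF=(1 − 171/9829·(0))/(1+171/9829) = 9829/10000 ≈ 0.982900
step 2 [1y] swap r/2=429/19400: DF=(1 − 429/19400·(0.982900))/(1+429/19400) = 9571/10000 ≈ 0.957100
step 3 [1.5y] bond c/2=3/400: DF=(950719/1000000 − 3/400·(0.982900+0.957100))/(1+3/400) = 2323/2500 ≈ 0.929200

1 1/2 9829/10000
2 1 9571/10000
3 3/2 2323/2500
DF(1.5y) = 2323/2500 ≈ 0.929200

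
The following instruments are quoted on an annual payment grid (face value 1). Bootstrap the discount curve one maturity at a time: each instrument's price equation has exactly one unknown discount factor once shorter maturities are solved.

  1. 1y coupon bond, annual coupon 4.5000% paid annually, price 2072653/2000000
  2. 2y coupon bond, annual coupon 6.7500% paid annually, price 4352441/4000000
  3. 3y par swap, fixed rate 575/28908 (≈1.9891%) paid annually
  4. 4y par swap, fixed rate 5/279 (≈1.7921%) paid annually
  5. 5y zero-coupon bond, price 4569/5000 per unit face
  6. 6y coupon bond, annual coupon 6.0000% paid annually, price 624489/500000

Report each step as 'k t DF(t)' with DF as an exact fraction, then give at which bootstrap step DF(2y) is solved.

1 1 9917/10000
2 2 4783/5000
3 3 377/400
4 4 1863/2000
5 5 4569/5000
6 6 4551/5000
DF(2y) is solved at step 2

step 1 [1y] bond c/1=9/200: DF=(2072653/2000000 − 9/200·(0))/(1+9/200) = 9917/10000 ≈ 0.991700
step 2 [2y] bond c/1=27/400: DF=(4352441/4000000 − 27/400·(0.991700))/(1+27/400) = 4783/5000 ≈ 0.956600
step 3 [3y] swap r/1=575/28908: DF=(1 − 575/28908·(0.991700+0.956600))/(1+575/28908) = 377/400 ≈ 0.942500
step 4 [4y] swap r/1=5/279: DF=(1 − 5/279·(0.991700+0.956600+0.942500))/(1+5/279) = 1863/2000 ≈ 0.931500
step 5 [5y] zero: DF = P = 4569/5000 ≈ 0.913800
step 6 [6y] bond c/1=3/50: DF=(624489/500000 − 3/50·(0.991700+0.956600+0.942500+0.931500+0.913800))/(1+3/50) = 4551/5000 ≈ 0.910200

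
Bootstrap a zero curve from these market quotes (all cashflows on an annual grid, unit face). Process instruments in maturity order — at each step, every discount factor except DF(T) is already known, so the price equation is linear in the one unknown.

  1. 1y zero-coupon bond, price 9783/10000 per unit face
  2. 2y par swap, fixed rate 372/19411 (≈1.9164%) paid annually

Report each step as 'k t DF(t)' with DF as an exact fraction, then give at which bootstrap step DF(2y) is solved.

step 1 [1y] zero: DF = P = 9783/10000 ≈ 0.978300
step 2 [2y] swap r/1=372/19411: DF=(1 − 372/19411·(0.978300))/(1+372/19411) = 2407/2500 ≈ 0.962800

1 1 9783/10000
2 2 2407/2500
DF(2y) is solved at step 2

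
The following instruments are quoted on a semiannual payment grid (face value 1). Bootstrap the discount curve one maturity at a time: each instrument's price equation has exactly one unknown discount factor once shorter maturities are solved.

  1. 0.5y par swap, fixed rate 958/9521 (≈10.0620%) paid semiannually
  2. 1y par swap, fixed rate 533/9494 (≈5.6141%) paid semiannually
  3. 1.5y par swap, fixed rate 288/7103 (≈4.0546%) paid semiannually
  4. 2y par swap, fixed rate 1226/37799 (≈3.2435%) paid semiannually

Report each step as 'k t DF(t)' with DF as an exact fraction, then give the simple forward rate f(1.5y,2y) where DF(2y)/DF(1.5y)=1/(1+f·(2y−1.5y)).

step 1 [0.5y] swap r/2=479/9521: DF=(1 − 479/9521·(0))/(1+479/9521) = 9521/10000 ≈ 0.952100
step 2 [1y] swap r/2=533/18988: DF=(1 − 533/18988·(0.952100))/(1+533/18988) = 9467/10000 ≈ 0.946700
step 3 [1.5y] swap r/2=144/7103: DF=(1 − 144/7103·(0.952100+0.946700))/(1+144/7103) = 589/625 ≈ 0.942400
step 4 [2y] swap r/2=613/37799: DF=(1 − 613/37799·(0.952100+0.946700+0.942400))/(1+613/37799) = 9387/10000 ≈ 0.938700

1 1/2 9521/10000
2 1 9467/10000
3 3/2 589/625
4 2 9387/10000
f(1.5y,2y) = ((589/625)/(9387/10000) − 1)/(1/2) = 74/9387 ≈ 0.7883%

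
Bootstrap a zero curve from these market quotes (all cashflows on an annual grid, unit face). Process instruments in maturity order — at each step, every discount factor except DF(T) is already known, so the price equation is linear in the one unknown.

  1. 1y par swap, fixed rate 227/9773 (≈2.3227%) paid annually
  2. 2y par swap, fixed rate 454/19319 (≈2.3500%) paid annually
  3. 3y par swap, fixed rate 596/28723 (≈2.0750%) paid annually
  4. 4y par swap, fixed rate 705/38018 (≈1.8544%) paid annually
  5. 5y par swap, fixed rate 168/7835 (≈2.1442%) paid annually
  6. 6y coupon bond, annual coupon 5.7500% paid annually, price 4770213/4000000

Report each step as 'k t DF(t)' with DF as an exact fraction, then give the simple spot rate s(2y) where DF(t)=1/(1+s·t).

1 1 9773/10000
2 2 4773/5000
3 3 2351/2500
4 4 1859/2000
5 5 562/625
6 6 8721/10000
s(2y) = (1/(4773/5000) − 1)/(2) = 227/9546 ≈ 2.3780%

step 1 [1y] swap r/1=227/9773: DF=(1 − 227/9773·(0))/(1+227/9773) = 9773/10000 ≈ 0.977300
step 2 [2y] swap r/1=454/19319: DF=(1 − 454/19319·(0.977300))/(1+454/19319) = 4773/5000 ≈ 0.954600
step 3 [3y] swap r/1=596/28723: DF=(1 − 596/28723·(0.977300+0.954600))/(1+596/28723) = 2351/2500 ≈ 0.940400
step 4 [4y] swap r/1=705/38018: DF=(1 − 705/38018·(0.977300+0.954600+0.940400))/(1+705/38018) = 1859/2000 ≈ 0.929500
step 5 [5y] swap r/1=168/7835: DF=(1 − 168/7835·(0.977300+0.954600+0.940400+0.929500))/(1+168/7835) = 562/625 ≈ 0.899200
step 6 [6y] bond c/1=23/400: DF=(4770213/4000000 − 23/400·(0.977300+0.954600+0.940400+0.929500+0.899200))/(1+23/400) = 8721/10000 ≈ 0.872100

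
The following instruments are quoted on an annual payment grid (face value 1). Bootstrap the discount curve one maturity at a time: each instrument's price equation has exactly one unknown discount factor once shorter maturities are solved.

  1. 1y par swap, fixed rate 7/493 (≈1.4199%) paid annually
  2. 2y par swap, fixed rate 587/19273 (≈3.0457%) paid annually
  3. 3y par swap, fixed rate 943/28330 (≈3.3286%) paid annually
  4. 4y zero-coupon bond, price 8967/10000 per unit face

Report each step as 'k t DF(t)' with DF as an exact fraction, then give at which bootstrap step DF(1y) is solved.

1 1 493/500
2 2 9413/10000
3 3 9057/10000
4 4 8967/10000
DF(1y) is solved at step 1

step 1 [1y] swap r/1=7/493: DF=(1 − 7/493·(0))/(1+7/493) = 493/500 ≈ 0.986000
step 2 [2y] swap r/1=587/19273: DF=(1 − 587/19273·(0.986000))/(1+587/19273) = 9413/10000 ≈ 0.941300
step 3 [3y] swap r/1=943/28330: DF=(1 − 943/28330·(0.986000+0.941300))/(1+943/28330) = 9057/10000 ≈ 0.905700
step 4 [4y] zero: DF = P = 8967/10000 ≈ 0.896700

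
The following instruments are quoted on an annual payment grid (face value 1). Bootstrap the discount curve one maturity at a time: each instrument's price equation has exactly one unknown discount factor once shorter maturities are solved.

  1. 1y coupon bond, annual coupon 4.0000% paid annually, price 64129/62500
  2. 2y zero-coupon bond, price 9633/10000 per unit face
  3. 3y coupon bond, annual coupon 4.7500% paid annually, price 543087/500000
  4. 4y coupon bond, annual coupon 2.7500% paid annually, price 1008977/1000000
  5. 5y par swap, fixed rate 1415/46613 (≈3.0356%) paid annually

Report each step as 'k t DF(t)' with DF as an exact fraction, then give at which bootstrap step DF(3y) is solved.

step 1 [1y] bond c/1=1/25: DF=(64129/62500 − 1/25·(0))/(1+1/25) = 4933/5000 ≈ 0.986600
step 2 [2y] zero: DF = P = 9633/10000 ≈ 0.963300
step 3 [3y] bond c/1=19/400: DF=(543087/500000 − 19/400·(0.986600+0.963300))/(1+19/400) = 1897/2000 ≈ 0.948500
step 4 [4y] bond c/1=11/400: DF=(1008977/1000000 − 11/400·(0.986600+0.963300+0.948500))/(1+11/400) = 2261/2500 ≈ 0.904400
step 5 [5y] swap r/1=1415/46613: DF=(1 − 1415/46613·(0.986600+0.963300+0.948500+0.904400))/(1+1415/46613) = 1717/2000 ≈ 0.858500

1 1 4933/5000
2 2 9633/10000
3 3 1897/2000
4 4 2261/2500
5 5 1717/2000
DF(3y) is solved at step 3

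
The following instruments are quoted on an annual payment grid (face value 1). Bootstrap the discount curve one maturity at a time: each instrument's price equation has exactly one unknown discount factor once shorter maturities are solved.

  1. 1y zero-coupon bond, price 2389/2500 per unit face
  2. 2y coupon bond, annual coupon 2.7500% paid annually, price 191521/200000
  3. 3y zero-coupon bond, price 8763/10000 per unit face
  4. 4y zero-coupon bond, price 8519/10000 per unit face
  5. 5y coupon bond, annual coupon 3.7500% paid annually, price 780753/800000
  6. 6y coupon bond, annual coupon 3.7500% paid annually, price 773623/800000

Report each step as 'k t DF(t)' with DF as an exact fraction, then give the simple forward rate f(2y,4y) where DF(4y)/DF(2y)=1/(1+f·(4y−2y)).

1 1 2389/2500
2 2 1133/1250
3 3 8763/10000
4 4 8519/10000
5 5 8109/10000
6 6 773/1000
f(2y,4y) = ((1133/1250)/(8519/10000) − 1)/(2) = 545/17038 ≈ 3.1987%

step 1 [1y] zero: DF = P = 2389/2500 ≈ 0.955600
step 2 [2y] bond c/1=11/400: DF=(191521/200000 − 11/400·(0.955600))/(1+11/400) = 1133/1250 ≈ 0.906400
step 3 [3y] zero: DF = P = 8763/10000 ≈ 0.876300
step 4 [4y] zero: DF = P = 8519/10000 ≈ 0.851900
step 5 [5y] bond c/1=3/80: DF=(780753/800000 − 3/80·(0.955600+0.906400+0.876300+0.851900))/(1+3/80) = 8109/10000 ≈ 0.810900
step 6 [6y] bond c/1=3/80: DF=(773623/800000 − 3/80·(0.955600+0.906400+0.876300+0.851900+0.810900))/(1+3/80) = 773/1000 ≈ 0.773000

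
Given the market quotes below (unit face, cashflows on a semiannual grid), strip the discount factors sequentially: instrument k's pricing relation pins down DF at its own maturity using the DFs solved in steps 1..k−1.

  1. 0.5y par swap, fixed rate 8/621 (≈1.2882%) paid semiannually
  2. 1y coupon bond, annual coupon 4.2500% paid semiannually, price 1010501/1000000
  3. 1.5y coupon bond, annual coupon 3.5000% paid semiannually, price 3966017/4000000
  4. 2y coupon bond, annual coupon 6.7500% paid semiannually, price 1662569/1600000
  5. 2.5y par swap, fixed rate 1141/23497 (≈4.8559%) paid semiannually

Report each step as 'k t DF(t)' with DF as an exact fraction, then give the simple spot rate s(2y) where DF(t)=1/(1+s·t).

1 1/2 621/625
2 1 1211/1250
3 3/2 9407/10000
4 2 569/625
5 5/2 8859/10000
s(2y) = (1/(569/625) − 1)/(2) = 28/569 ≈ 4.9209%

step 1 [0.5y] swap r/2=4/621: DF=(1 − 4/621·(0))/(1+4/621) = 621/625 ≈ 0.993600
step 2 [1y] bond c/2=17/800: DF=(1010501/1000000 − 17/800·(0.993600))/(1+17/800) = 1211/1250 ≈ 0.968800
step 3 [1.5y] bond c/2=7/400: DF=(3966017/4000000 − 7/400·(0.993600+0.968800))/(1+7/400) = 9407/10000 ≈ 0.940700
step 4 [2y] bond c/2=27/800: DF=(1662569/1600000 − 27/800·(0.993600+0.968800+0.940700))/(1+27/800) = 569/625 ≈ 0.910400
step 5 [2.5y] swap r/2=1141/46994: DF=(1 − 1141/46994·(0.993600+0.968800+0.940700+0.910400))/(1+1141/46994) = 8859/10000 ≈ 0.885900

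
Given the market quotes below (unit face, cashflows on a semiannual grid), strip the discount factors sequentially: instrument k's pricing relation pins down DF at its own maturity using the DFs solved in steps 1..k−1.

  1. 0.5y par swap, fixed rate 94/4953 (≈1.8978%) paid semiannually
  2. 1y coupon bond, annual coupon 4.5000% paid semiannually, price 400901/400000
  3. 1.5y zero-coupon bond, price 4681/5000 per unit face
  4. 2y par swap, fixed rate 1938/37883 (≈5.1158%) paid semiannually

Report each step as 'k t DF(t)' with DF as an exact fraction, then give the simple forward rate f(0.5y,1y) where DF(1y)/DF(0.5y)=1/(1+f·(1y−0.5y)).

1 1/2 4953/5000
2 1 599/625
3 3/2 4681/5000
4 2 9031/10000
f(0.5y,1y) = ((4953/5000)/(599/625) − 1)/(1/2) = 161/2396 ≈ 6.7195%

step 1 [0.5y] swap r/2=47/4953: DF=(1 − 47/4953·(0))/(1+47/4953) = 4953/5000 ≈ 0.990600
step 2 [1y] bond c/2=9/400: DF=(400901/400000 − 9/400·(0.990600))/(1+9/400) = 599/625 ≈ 0.958400
step 3 [1.5y] zero: DF = P = 4681/5000 ≈ 0.936200
step 4 [2y] swap r/2=969/37883: DF=(1 − 969/37883·(0.990600+0.958400+0.936200))/(1+969/37883) = 9031/10000 ≈ 0.903100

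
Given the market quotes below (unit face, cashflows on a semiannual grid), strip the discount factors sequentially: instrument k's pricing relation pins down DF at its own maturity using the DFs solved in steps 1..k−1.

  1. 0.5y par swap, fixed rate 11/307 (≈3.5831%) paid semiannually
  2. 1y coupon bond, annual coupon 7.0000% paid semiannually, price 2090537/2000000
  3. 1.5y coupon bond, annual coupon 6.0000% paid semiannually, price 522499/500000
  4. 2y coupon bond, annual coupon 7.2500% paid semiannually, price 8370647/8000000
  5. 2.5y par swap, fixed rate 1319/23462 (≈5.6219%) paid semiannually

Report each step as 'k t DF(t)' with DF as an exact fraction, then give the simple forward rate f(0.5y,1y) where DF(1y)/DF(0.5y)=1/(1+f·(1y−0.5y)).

1 1/2 614/625
2 1 9767/10000
3 3/2 383/400
4 2 9077/10000
5 5/2 8681/10000
f(0.5y,1y) = ((614/625)/(9767/10000) − 1)/(1/2) = 114/9767 ≈ 1.1672%

step 1 [0.5y] swap r/2=11/614: DF=(1 − 11/614·(0))/(1+11/614) = 614/625 ≈ 0.982400
step 2 [1y] bond c/2=7/200: DF=(2090537/2000000 − 7/200·(0.982400))/(1+7/200) = 9767/10000 ≈ 0.976700
step 3 [1.5y] bond c/2=3/100: DF=(522499/500000 − 3/100·(0.982400+0.976700))/(1+3/100) = 383/400 ≈ 0.957500
step 4 [2y] bond c/2=29/800: DF=(8370647/8000000 − 29/800·(0.982400+0.976700+0.957500))/(1+29/800) = 9077/10000 ≈ 0.907700
step 5 [2.5y] swap r/2=1319/46924: DF=(1 − 1319/46924·(0.982400+0.976700+0.957500+0.907700))/(1+1319/46924) = 8681/10000 ≈ 0.868100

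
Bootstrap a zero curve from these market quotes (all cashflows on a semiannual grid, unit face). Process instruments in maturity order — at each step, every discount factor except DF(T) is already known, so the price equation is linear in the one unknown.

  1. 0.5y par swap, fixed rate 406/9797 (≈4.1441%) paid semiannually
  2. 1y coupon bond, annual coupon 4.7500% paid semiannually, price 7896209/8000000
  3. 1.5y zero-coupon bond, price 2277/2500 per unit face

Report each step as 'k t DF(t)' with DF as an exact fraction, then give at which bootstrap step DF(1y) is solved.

step 1 [0.5y] swap r/2=203/9797: DF=(1 − 203/9797·(0))/(1+203/9797) = 9797/10000 ≈ 0.979700
step 2 [1y] bond c/2=19/800: DF=(7896209/8000000 − 19/800·(0.979700))/(1+19/800) = 4707/5000 ≈ 0.941400
step 3 [1.5y] zero: DF = P = 2277/2500 ≈ 0.910800

1 1/2 9797/10000
2 1 4707/5000
3 3/2 2277/2500
DF(1y) is solved at step 2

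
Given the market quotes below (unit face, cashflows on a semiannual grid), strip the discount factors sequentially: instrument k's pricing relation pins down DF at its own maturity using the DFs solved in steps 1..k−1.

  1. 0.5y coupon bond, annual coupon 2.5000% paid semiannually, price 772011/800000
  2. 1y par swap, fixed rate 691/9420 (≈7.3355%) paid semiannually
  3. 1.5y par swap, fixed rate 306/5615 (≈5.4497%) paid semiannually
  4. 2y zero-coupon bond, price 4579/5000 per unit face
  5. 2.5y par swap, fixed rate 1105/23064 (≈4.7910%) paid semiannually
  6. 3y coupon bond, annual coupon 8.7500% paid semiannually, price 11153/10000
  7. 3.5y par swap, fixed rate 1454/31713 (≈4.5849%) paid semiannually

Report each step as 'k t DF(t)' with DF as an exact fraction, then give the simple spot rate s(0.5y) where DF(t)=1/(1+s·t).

step 1 [0.5y] bond c/2=1/80: DF=(772011/800000 − 1/80·(0))/(1+1/80) = 9531/10000 ≈ 0.953100
step 2 [1y] swap r/2=691/18840: DF=(1 − 691/18840·(0.953100))/(1+691/18840) = 9309/10000 ≈ 0.930900
step 3 [1.5y] swap r/2=153/5615: DF=(1 − 153/5615·(0.953100+0.930900))/(1+153/5615) = 1847/2000 ≈ 0.923500
step 4 [2y] zero: DF = P = 4579/5000 ≈ 0.915800
step 5 [2.5y] swap r/2=1105/46128: DF=(1 − 1105/46128·(0.953100+0.930900+0.923500+0.915800))/(1+1105/46128) = 1779/2000 ≈ 0.889500
step 6 [3y] bond c/2=7/160: DF=(11153/10000 − 7/160·(0.953100+0.930900+0.923500+0.915800+0.889500))/(1+7/160) = 547/625 ≈ 0.875200
step 7 [3.5y] swap r/2=727/31713: DF=(1 − 727/31713·(0.953100+0.930900+0.923500+0.915800+0.889500+0.875200))/(1+727/31713) = 4273/5000 ≈ 0.854600

1 1/2 9531/10000
2 1 9309/10000
3 3/2 1847/2000
4 2 4579/5000
5 5/2 1779/2000
6 3 547/625
7 7/2 4273/5000
s(0.5y) = (1/(9531/10000) − 1)/(1/2) = 938/9531 ≈ 9.8416%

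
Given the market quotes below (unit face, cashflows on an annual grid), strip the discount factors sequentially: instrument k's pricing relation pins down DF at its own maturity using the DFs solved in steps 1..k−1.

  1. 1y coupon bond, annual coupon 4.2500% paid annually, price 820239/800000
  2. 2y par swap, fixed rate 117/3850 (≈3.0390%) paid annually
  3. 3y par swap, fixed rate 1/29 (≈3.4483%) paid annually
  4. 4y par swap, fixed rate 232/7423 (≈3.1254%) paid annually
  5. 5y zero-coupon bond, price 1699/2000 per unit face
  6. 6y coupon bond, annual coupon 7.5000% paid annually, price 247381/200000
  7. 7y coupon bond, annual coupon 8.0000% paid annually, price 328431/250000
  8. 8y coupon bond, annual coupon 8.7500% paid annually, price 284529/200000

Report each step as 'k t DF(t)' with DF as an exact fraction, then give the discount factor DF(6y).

step 1 [1y] bond c/1=17/400: DF=(820239/800000 − 17/400·(0))/(1+17/400) = 1967/2000 ≈ 0.983500
step 2 [2y] swap r/1=117/3850: DF=(1 − 117/3850·(0.983500))/(1+117/3850) = 1883/2000 ≈ 0.941500
step 3 [3y] swap r/1=1/29: DF=(1 − 1/29·(0.983500+0.941500))/(1+1/29) = 361/400 ≈ 0.902500
step 4 [4y] swap r/1=232/7423: DF=(1 − 232/7423·(0.983500+0.941500+0.902500))/(1+232/7423) = 221/250 ≈ 0.884000
step 5 [5y] zero: DF = P = 1699/2000 ≈ 0.849500
step 6 [6y] bond c/1=3/40: DF=(247381/200000 − 3/40·(0.983500+0.941500+0.902500+0.884000+0.849500))/(1+3/40) = 2081/2500 ≈ 0.832400
step 7 [7y] bond c/1=2/25: DF=(328431/250000 − 2/25·(0.983500+0.941500+0.902500+0.884000+0.849500+0.832400))/(1+2/25) = 8169/10000 ≈ 0.816900
step 8 [8y] bond c/1=7/80: DF=(284529/200000 − 7/80·(0.983500+0.941500+0.902500+0.884000+0.849500+0.832400+0.816900))/(1+7/80) = 1617/2000 ≈ 0.808500

1 1 1967/2000
2 2 1883/2000
3 3 361/400
4 4 221/250
5 5 1699/2000
6 6 2081/2500
7 7 8169/10000
8 8 1617/2000
DF(6y) = 2081/2500 ≈ 0.832400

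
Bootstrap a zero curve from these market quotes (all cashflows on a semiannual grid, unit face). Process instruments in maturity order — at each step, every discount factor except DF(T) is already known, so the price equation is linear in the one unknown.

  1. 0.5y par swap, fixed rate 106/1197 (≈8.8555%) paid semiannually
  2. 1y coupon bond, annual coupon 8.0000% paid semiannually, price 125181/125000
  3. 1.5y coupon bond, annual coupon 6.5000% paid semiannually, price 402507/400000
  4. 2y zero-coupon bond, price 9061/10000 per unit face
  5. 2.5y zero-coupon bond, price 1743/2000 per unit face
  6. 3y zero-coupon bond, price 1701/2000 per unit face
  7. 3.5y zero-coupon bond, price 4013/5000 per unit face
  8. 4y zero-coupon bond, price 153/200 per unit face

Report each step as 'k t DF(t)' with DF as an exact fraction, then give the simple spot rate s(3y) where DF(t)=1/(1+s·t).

step 1 [0.5y] swap r/2=53/1197: DF=(1 − 53/1197·(0))/(1+53/1197) = 1197/1250 ≈ 0.957600
step 2 [1y] bond c/2=1/25: DF=(125181/125000 − 1/25·(0.957600))/(1+1/25) = 9261/10000 ≈ 0.926100
step 3 [1.5y] bond c/2=13/400: DF=(402507/400000 − 13/400·(0.957600+0.926100))/(1+13/400) = 9153/10000 ≈ 0.915300
step 4 [2y] zero: DF = P = 9061/10000 ≈ 0.906100
step 5 [2.5y] zero: DF = P = 1743/2000 ≈ 0.871500
step 6 [3y] zero: DF = P = 1701/2000 ≈ 0.850500
step 7 [3.5y] zero: DF = P = 4013/5000 ≈ 0.802600
step 8 [4y] zero: DF = P = 153/200 ≈ 0.765000

1 1/2 1197/1250
2 1 9261/10000
3 3/2 9153/10000
4 2 9061/10000
5 5/2 1743/2000
6 3 1701/2000
7 7/2 4013/5000
8 4 153/200
s(3y) = (1/(1701/2000) − 1)/(3) = 299/5103 ≈ 5.8593%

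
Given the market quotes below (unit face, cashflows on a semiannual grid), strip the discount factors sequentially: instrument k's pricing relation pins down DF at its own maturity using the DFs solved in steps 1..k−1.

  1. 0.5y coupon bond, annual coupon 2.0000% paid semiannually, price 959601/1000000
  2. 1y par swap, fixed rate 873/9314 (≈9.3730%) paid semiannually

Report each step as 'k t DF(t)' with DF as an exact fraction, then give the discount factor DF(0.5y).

step 1 [0.5y] bond c/2=1/100: DF=(959601/1000000 − 1/100·(0))/(1+1/100) = 9501/10000 ≈ 0.950100
step 2 [1y] swap r/2=873/18628: DF=(1 − 873/18628·(0.950100))/(1+873/18628) = 9127/10000 ≈ 0.912700

1 1/2 9501/10000
2 1 9127/10000
DF(0.5y) = 9501/10000 ≈ 0.950100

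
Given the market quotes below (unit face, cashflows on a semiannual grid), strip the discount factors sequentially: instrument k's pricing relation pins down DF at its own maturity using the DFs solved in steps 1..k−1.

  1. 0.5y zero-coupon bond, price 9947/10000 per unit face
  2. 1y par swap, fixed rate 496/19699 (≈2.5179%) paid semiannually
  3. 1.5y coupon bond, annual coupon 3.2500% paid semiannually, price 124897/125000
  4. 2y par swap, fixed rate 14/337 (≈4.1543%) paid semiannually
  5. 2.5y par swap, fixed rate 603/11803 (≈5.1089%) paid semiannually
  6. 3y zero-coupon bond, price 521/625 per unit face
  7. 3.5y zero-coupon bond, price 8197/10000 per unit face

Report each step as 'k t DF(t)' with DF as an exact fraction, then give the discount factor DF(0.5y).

step 1 [0.5y] zero: DF = P = 9947/10000 ≈ 0.994700
step 2 [1y] swap r/2=248/19699: DF=(1 − 248/19699·(0.994700))/(1+248/19699) = 1219/1250 ≈ 0.975200
step 3 [1.5y] bond c/2=13/800: DF=(124897/125000 − 13/800·(0.994700+0.975200))/(1+13/800) = 9517/10000 ≈ 0.951700
step 4 [2y] swap r/2=7/337: DF=(1 − 7/337·(0.994700+0.975200+0.951700))/(1+7/337) = 4601/5000 ≈ 0.920200
step 5 [2.5y] swap r/2=603/23606: DF=(1 − 603/23606·(0.994700+0.975200+0.951700+0.920200))/(1+603/23606) = 4397/5000 ≈ 0.879400
step 6 [3y] zero: DF = P = 521/625 ≈ 0.833600
step 7 [3.5y] zero: DF = P = 8197/10000 ≈ 0.819700

1 1/2 9947/10000
2 1 1219/1250
3 3/2 9517/10000
4 2 4601/5000
5 5/2 4397/5000
6 3 521/625
7 7/2 8197/10000
DF(0.5y) = 9947/10000 ≈ 0.994700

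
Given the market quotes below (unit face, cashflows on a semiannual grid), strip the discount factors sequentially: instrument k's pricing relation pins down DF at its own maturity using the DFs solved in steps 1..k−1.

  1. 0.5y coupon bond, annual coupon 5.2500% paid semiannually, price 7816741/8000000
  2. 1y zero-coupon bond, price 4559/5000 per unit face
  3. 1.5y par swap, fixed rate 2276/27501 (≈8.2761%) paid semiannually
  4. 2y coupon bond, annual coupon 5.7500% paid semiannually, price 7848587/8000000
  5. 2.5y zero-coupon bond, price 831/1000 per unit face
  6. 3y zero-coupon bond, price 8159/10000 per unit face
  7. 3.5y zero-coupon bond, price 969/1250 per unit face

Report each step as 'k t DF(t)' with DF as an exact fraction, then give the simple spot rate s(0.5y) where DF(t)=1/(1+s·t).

1 1/2 9521/10000
2 1 4559/5000
3 3/2 4431/5000
4 2 548/625
5 5/2 831/1000
6 3 8159/10000
7 7/2 969/1250
s(0.5y) = (1/(9521/10000) − 1)/(1/2) = 958/9521 ≈ 10.0620%

step 1 [0.5y] bond c/2=21/800: DF=(7816741/8000000 − 21/800·(0))/(1+21/800) = 9521/10000 ≈ 0.952100
step 2 [1y] zero: DF = P = 4559/5000 ≈ 0.911800
step 3 [1.5y] swap r/2=1138/27501: DF=(1 − 1138/27501·(0.952100+0.911800))/(1+1138/27501) = 4431/5000 ≈ 0.886200
step 4 [2y] bond c/2=23/800: DF=(7848587/8000000 − 23/800·(0.952100+0.911800+0.886200))/(1+23/800) = 548/625 ≈ 0.876800
step 5 [2.5y] zero: DF = P = 831/1000 ≈ 0.831000
step 6 [3y] zero: DF = P = 8159/10000 ≈ 0.815900
step 7 [3.5y] zero: DF = P = 969/1250 ≈ 0.775200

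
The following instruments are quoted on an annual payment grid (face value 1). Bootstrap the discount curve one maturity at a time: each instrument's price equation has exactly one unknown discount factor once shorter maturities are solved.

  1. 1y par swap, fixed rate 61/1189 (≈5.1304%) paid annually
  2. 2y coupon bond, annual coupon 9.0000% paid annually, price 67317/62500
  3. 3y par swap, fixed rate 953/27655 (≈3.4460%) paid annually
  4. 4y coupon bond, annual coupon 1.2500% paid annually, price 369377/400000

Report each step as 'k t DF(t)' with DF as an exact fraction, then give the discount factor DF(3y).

1 1 1189/1250
2 2 1137/1250
3 3 9047/10000
4 4 8779/10000
DF(3y) = 9047/10000 ≈ 0.904700

step 1 [1y] swap r/1=61/1189: DF=(1 − 61/1189·(0))/(1+61/1189) = 1189/1250 ≈ 0.951200
step 2 [2y] bond c/1=9/100: DF=(67317/62500 − 9/100·(0.951200))/(1+9/100) = 1137/1250 ≈ 0.909600
step 3 [3y] swap r/1=953/27655: DF=(1 − 953/27655·(0.951200+0.909600))/(1+953/27655) = 9047/10000 ≈ 0.904700
step 4 [4y] bond c/1=1/80: DF=(369377/400000 − 1/80·(0.951200+0.909600+0.904700))/(1+1/80) = 8779/10000 ≈ 0.877900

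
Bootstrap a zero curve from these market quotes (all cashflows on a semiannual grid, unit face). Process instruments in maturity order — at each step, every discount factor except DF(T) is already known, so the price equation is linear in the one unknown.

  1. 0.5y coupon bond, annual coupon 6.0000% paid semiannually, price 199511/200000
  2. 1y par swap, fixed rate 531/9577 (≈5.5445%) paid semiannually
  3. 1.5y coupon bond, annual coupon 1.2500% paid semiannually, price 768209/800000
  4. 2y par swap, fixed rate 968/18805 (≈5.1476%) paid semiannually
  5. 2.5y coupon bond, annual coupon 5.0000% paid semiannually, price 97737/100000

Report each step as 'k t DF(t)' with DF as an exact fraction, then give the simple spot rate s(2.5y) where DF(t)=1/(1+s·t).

step 1 [0.5y] bond c/2=3/100: DF=(199511/200000 − 3/100·(0))/(1+3/100) = 1937/2000 ≈ 0.968500
step 2 [1y] swap r/2=531/19154: DF=(1 − 531/19154·(0.968500))/(1+531/19154) = 9469/10000 ≈ 0.946900
step 3 [1.5y] bond c/2=1/160: DF=(768209/800000 − 1/160·(0.968500+0.946900))/(1+1/160) = 589/625 ≈ 0.942400
step 4 [2y] swap r/2=484/18805: DF=(1 − 484/18805·(0.968500+0.946900+0.942400))/(1+484/18805) = 1129/1250 ≈ 0.903200
step 5 [2.5y] bond c/2=1/40: DF=(97737/100000 − 1/40·(0.968500+0.946900+0.942400+0.903200))/(1+1/40) = 4309/5000 ≈ 0.861800

1 1/2 1937/2000
2 1 9469/10000
3 3/2 589/625
4 2 1129/1250
5 5/2 4309/5000
s(2.5y) = (1/(4309/5000) − 1)/(5/2) = 1382/21545 ≈ 6.4145%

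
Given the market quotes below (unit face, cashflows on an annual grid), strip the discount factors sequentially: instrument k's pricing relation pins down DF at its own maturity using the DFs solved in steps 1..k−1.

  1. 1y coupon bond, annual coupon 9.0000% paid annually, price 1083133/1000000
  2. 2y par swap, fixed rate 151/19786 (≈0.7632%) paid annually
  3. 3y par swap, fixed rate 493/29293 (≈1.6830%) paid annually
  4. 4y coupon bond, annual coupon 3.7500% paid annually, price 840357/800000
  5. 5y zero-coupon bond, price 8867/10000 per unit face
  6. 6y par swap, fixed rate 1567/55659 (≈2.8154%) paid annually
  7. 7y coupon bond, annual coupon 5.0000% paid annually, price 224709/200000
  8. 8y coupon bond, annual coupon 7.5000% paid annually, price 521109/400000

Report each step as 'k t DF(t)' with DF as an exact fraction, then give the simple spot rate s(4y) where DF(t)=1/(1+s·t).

1 1 9937/10000
2 2 9849/10000
3 3 9507/10000
4 4 4533/5000
5 5 8867/10000
6 6 8433/10000
7 7 161/200
8 8 3837/5000
s(4y) = (1/(4533/5000) − 1)/(4) = 467/18132 ≈ 2.5756%

step 1 [1y] bond c/1=9/100: DF=(1083133/1000000 − 9/100·(0))/(1+9/100) = 9937/10000 ≈ 0.993700
step 2 [2y] swap r/1=151/19786: DF=(1 − 151/19786·(0.993700))/(1+151/19786) = 9849/10000 ≈ 0.984900
step 3 [3y] swap r/1=493/29293: DF=(1 − 493/29293·(0.993700+0.984900))/(1+493/29293) = 9507/10000 ≈ 0.950700
step 4 [4y] bond c/1=3/80: DF=(840357/800000 − 3/80·(0.993700+0.984900+0.950700))/(1+3/80) = 4533/5000 ≈ 0.906600
step 5 [5y] zero: DF = P = 8867/10000 ≈ 0.886700
step 6 [6y] swap r/1=1567/55659: DF=(1 − 1567/55659·(0.993700+0.984900+0.950700+0.906600+0.886700))/(1+1567/55659) = 8433/10000 ≈ 0.843300
step 7 [7y] bond c/1=1/20: DF=(224709/200000 − 1/20·(0.993700+0.984900+0.950700+0.906600+0.886700+0.843300))/(1+1/20) = 161/200 ≈ 0.805000
step 8 [8y] bond c/1=3/40: DF=(521109/400000 − 3/40·(0.993700+0.984900+0.950700+0.906600+0.886700+0.843300+0.805000))/(1+3/40) = 3837/5000 ≈ 0.767400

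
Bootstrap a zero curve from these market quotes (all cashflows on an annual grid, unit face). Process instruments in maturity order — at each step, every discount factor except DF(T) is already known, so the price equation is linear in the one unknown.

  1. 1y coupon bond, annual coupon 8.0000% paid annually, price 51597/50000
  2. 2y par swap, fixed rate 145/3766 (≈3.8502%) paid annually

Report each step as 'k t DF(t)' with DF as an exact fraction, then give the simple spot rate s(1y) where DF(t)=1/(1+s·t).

step 1 [1y] bond c/1=2/25: DF=(51597/50000 − 2/25·(0))/(1+2/25) = 1911/2000 ≈ 0.955500
step 2 [2y] swap r/1=145/3766: DF=(1 − 145/3766·(0.955500))/(1+145/3766) = 371/400 ≈ 0.927500

1 1 1911/2000
2 2 371/400
s(1y) = (1/(1911/2000) − 1)/(1) = 89/1911 ≈ 4.6572%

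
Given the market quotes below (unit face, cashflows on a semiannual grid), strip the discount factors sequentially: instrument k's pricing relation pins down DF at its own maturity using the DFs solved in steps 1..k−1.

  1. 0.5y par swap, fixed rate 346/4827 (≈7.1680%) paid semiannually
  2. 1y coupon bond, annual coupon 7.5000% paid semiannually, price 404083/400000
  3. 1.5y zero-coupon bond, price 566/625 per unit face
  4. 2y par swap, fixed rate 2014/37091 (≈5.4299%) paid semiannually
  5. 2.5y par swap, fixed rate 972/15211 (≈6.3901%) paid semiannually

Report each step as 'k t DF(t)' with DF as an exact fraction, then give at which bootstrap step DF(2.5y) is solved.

1 1/2 4827/5000
2 1 2347/2500
3 3/2 566/625
4 2 8993/10000
5 5/2 4271/5000
DF(2.5y) is solved at step 5

step 1 [0.5y] swap r/2=173/4827: DF=(1 − 173/4827·(0))/(1+173/4827) = 4827/5000 ≈ 0.965400
step 2 [1y] bond c/2=3/80: DF=(404083/400000 − 3/80·(0.965400))/(1+3/80) = 2347/2500 ≈ 0.938800
step 3 [1.5y] zero: DF = P = 566/625 ≈ 0.905600
step 4 [2y] swap r/2=1007/37091: DF=(1 − 1007/37091·(0.965400+0.938800+0.905600))/(1+1007/37091) = 8993/10000 ≈ 0.899300
step 5 [2.5y] swap r/2=486/15211: DF=(1 − 486/15211·(0.965400+0.938800+0.905600+0.899300))/(1+486/15211) = 4271/5000 ≈ 0.854200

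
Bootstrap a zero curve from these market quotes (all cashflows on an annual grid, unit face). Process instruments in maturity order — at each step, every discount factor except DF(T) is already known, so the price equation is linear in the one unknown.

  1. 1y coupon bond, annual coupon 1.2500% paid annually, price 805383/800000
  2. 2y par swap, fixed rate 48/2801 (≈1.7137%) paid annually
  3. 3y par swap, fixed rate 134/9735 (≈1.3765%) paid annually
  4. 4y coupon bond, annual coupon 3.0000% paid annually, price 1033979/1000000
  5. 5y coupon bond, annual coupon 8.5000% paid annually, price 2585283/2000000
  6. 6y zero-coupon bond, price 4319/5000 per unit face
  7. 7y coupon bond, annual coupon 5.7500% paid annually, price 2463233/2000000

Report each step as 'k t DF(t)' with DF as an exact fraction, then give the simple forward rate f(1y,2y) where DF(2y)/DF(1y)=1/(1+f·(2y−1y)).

step 1 [1y] bond c/1=1/80: DF=(805383/800000 − 1/80·(0))/(1+1/80) = 9943/10000 ≈ 0.994300
step 2 [2y] swap r/1=48/2801: DF=(1 − 48/2801·(0.994300))/(1+48/2801) = 604/625 ≈ 0.966400
step 3 [3y] swap r/1=134/9735: DF=(1 − 134/9735·(0.994300+0.966400))/(1+134/9735) = 4799/5000 ≈ 0.959800
step 4 [4y] bond c/1=3/100: DF=(1033979/1000000 − 3/100·(0.994300+0.966400+0.959800))/(1+3/100) = 2297/2500 ≈ 0.918800
step 5 [5y] bond c/1=17/200: DF=(2585283/2000000 − 17/200·(0.994300+0.966400+0.959800+0.918800))/(1+17/200) = 4453/5000 ≈ 0.890600
step 6 [6y] zero: DF = P = 4319/5000 ≈ 0.863800
step 7 [7y] bond c/1=23/400: DF=(2463233/2000000 − 23/400·(0.994300+0.966400+0.959800+0.918800+0.890600+0.863800))/(1+23/400) = 1721/2000 ≈ 0.860500

1 1 9943/10000
2 2 604/625
3 3 4799/5000
4 4 2297/2500
5 5 4453/5000
6 6 4319/5000
7 7 1721/2000
f(1y,2y) = ((9943/10000)/(604/625) − 1)/(1) = 279/9664 ≈ 2.8870%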